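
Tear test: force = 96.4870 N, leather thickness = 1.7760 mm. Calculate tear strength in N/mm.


Formula: Tear strength = force / thickness
Substituting: Tear strength = 96.4870 / 1.7760
Result: 54.3283 N/mm


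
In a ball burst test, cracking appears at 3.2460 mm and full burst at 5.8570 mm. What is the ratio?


Formula: Ratio = crack / burst
Substituting: Ratio = 3.2460 / 5.8570
Result: 0.5542


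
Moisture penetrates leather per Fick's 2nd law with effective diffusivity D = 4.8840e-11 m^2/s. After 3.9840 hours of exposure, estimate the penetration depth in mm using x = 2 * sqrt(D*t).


t = 3.9840 hr * 3600 = 14342.4000 s
D * t = 4.8840e-11 * 14342.4000 = 7.0048e-07
x = 2 * sqrt(D*t) = 2 * sqrt(7.0048e-07) = 0.0016739 m = 1.6739 mm


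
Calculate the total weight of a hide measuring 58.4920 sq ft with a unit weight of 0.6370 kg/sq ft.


Formula: Weight = area * weight_per_sqft
Substituting: Weight = 58.4920 * 0.6370
Result: 37.2594 kg


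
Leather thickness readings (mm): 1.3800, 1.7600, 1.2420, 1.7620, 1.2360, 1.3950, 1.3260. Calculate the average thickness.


Formula: Average = sum / n
Substituting: Average = 10.1010 / 7
Result: 1.4430 mm


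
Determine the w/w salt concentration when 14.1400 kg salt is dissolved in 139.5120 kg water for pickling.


Formula: Conc = salt / (water + salt) * 100
Substituting: Conc = 14.1400 / (139.5120 + 14.1400) * 100
Result: 9.2026 %


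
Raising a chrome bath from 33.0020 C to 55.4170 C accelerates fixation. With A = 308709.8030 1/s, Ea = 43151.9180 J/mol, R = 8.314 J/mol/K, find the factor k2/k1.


T1 = 33.0020 + 273.15 = 306.1520 K; T2 = 55.4170 + 273.15 = 328.5670 K
k1 = A * exp(-Ea/(R*T1)) = 308709.8030 * exp(-43151.9180/(8.314*306.1520)) = 0.0133921 1/s
k2 = A * exp(-Ea/(R*T2)) = 308709.8030 * exp(-43151.9180/(8.314*328.5670)) = 0.042573 1/s
k2/k1 = 0.042573 / 0.0133921 = 3.1790


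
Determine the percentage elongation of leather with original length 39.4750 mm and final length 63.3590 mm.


Formula: Elongation = (Lf - L0) / L0 * 100
Substituting: Elongation = (63.3590 - 39.4750) / 39.4750 * 100
Result: 60.5041 %


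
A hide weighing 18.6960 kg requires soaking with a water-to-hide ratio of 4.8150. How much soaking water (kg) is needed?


Formula: Water = hide_weight * ratio
Substituting: Water = 18.6960 * 4.8150
Result: 90.0212 kg


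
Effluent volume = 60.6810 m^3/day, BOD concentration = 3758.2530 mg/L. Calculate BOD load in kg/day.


Formula: BOD_load = volume * conc / 1000
Substituting: BOD_load = 60.6810 * 3758.2530 / 1000
Result: 228.0546 kg/day


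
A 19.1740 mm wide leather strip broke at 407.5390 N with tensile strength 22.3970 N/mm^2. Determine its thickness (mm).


Formula: t = F / (TS * w)
Substituting: t = 407.5390 / (22.3970 * 19.1740)
Result: 0.9490 mm


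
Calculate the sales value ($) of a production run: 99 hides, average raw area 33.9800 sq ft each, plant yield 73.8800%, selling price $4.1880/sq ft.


Raw_total = N * avg_area = 99 * 33.9800 = 3364.0200 sq ft
Finished = Raw_total * yield / 100 = 3364.0200 * 73.8800 / 100 = 2485.3380 sq ft
Value = Finished * price = 2485.3380 * 4.1880 = 10408.5954 $


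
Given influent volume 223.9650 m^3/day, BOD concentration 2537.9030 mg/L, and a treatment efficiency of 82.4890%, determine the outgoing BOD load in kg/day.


Load_in = volume * conc / 1000 = 223.9650 * 2537.9030 / 1000 = 568.4014 kg/day
Removed = Load_in * eff / 100 = 568.4014 * 82.4890 / 100 = 468.8687 kg/day
Load_out = Load_in - Removed = 568.4014 - 468.8687 = 99.5328 kg/day


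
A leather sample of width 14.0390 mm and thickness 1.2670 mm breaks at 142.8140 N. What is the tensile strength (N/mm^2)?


Formula: TS = force / (width * thickness)
Substituting: TS = 142.8140 / (14.0390 * 1.2670)
Result: 8.0289 N/mm^2


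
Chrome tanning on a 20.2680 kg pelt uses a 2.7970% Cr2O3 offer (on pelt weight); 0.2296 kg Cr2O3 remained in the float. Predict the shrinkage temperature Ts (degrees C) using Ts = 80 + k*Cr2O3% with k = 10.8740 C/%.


Offered = pelt * offer_pct / 100 = 20.2680 * 2.7970 / 100 = 0.5669 kg
Uptake = offered - residual = 0.5669 - 0.2296 = 0.3373 kg
Cr2O3% on pelt = uptake / pelt * 100 = 0.3373 / 20.2680 * 100 = 1.6642 %
Ts = 80 + k * Cr2O3% = 80 + 10.8740 * 1.6642 = 98.0963 C


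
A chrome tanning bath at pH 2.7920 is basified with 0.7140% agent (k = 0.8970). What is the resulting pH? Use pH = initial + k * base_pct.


Formula: pH_final = pH_initial + k * base_pct
Substituting: pH_final = 2.7920 + 0.8970 * 0.7140
Result: 3.4325


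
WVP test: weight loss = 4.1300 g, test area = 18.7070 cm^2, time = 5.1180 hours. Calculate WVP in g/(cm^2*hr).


Formula: WVP = loss / (area * time)
Substituting: WVP = 4.1300 / (18.7070 * 5.1180)
Result: 0.0431366 g/(cm^2*hr)


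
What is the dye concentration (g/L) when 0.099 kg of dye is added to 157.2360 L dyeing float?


Formula: Conc = dye_mass(kg) / volume(L) * 1000
Substituting: Conc = 0.099 / 157.2360 * 1000
Result: 0.6296 g/L


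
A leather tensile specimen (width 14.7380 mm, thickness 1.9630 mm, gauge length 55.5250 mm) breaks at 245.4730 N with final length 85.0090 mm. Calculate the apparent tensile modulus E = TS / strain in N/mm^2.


TS = F / (w * t) = 245.4730 / (14.7380 * 1.9630) = 8.4849 N/mm^2
strain = (Lf - L0) / L0 = (85.0090 - 55.5250) / 55.5250 = 0.5310
E = TS / strain = 8.4849 / 0.5310 = 15.9789 N/mm^2


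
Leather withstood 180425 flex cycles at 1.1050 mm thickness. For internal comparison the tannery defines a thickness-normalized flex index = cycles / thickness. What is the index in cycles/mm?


Formula: Index = cycles / thickness
Substituting: Index = 180425 / 1.1050
Result: 163280.5430 cycles/mm


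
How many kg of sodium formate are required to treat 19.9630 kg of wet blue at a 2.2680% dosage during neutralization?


Formula: Neutralizer = substrate * pct / 100
Substituting: Neutralizer = 19.9630 * 2.2680 / 100
Result: 0.4528 kg


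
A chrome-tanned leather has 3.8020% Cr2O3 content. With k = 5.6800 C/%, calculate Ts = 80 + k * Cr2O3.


Formula: Ts = 80 + k * Cr2O3
Substituting: Ts = 80 + 5.6800 * 3.8020
Result: 101.5954 C


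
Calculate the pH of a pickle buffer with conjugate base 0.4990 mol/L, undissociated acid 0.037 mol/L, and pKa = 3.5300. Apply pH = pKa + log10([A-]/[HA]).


ratio = [A-] / [HA] = 0.4990 / 0.037 = 13.4865
log10(ratio) = 1.1299
pH = pKa + log10(ratio) = 3.5300 + 1.1299 = 4.6599


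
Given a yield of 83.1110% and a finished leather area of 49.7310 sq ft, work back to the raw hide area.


Formula: raw = finished * 100 / yield
Substituting: raw = 49.7310 * 100 / 83.1110
Result: 59.8368 sq ft


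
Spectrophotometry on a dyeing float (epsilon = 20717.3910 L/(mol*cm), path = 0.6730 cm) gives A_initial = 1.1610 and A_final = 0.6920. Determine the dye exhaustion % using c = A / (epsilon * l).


c_initial = A_i / (epsilon * l) = 1.1610 / (20717.3910 * 0.6730) = 8.3269e-05 mol/L
c_final = A_f / (epsilon * l) = 0.6920 / (20717.3910 * 0.6730) = 4.9631e-05 mol/L
Exhaustion = (c_initial - c_final) / c_initial * 100 = (8.3269e-05 - 4.9631e-05) / 8.3269e-05 * 100 = 40.3962 %


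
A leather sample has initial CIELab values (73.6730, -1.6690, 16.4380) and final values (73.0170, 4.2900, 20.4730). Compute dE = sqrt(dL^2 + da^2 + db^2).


dL = -0.6560, da = 5.9590, db = 4.0350
dE = sqrt((-0.6560)^2 + 5.9590^2 + 4.0350^2) = 7.2264


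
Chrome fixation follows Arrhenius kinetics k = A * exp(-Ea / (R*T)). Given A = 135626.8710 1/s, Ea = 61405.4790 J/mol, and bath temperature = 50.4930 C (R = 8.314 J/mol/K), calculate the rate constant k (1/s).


T_K = T_C + 273.15 = 50.4930 + 273.15 = 323.6430 K
exponent = -Ea / (R * T_K) = -61405.4790 / (8.314 * 323.6430) = -22.8208
k = A * exp(exponent) = 135626.8710 * exp(-22.8208) = 1.6649e-05 1/s


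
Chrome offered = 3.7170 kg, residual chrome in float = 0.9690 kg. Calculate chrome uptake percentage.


Formula: Uptake = (offered - residual) / offered * 100
Substituting: Uptake = (3.7170 - 0.9690) / 3.7170 * 100
Result: 73.9306 %


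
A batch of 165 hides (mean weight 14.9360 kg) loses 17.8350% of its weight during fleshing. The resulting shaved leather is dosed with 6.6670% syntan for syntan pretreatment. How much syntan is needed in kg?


Total_raw = N * avg_wt = 165 * 14.9360 = 2464.4400 kg
Substrate = Total_raw * (1 - loss/100) = 2464.4400 * (1 - 17.8350/100) = 2024.9071 kg
Syntan = Substrate * pct / 100 = 2024.9071 * 6.6670 / 100 = 135.0006 kg


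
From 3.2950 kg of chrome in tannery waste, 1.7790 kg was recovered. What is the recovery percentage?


Formula: Recovery = recovered / input * 100
Substituting: Recovery = 1.7790 / 3.2950 * 100
Result: 53.9909 %


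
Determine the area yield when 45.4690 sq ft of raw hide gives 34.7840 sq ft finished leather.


Formula: Yield = finished / raw * 100
Substituting: Yield = 34.7840 / 45.4690 * 100
Result: 76.5005 %


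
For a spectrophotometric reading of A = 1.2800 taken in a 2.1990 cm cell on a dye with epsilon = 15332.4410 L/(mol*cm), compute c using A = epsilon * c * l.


Formula: c = A / (epsilon * l)
Substituting: c = 1.2800 / (15332.4410 * 2.1990)
Result: 3.7964e-05 mol/L


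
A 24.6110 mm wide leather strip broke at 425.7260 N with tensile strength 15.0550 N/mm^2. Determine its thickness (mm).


Formula: t = F / (TS * w)
Substituting: t = 425.7260 / (15.0550 * 24.6110)
Result: 1.1490 mm


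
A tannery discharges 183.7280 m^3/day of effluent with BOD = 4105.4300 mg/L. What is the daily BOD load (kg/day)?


Formula: BOD_load = volume * conc / 1000
Substituting: BOD_load = 183.7280 * 4105.4300 / 1000
Result: 754.2824 kg/day


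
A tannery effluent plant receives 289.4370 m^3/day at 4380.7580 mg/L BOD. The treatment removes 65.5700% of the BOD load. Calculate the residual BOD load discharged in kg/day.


Load_in = volume * conc / 1000 = 289.4370 * 4380.7580 / 1000 = 1267.9535 kg/day
Removed = Load_in * eff / 100 = 1267.9535 * 65.5700 / 100 = 831.3971 kg/day
Load_out = Load_in - Removed = 1267.9535 - 831.3971 = 436.5564 kg/day


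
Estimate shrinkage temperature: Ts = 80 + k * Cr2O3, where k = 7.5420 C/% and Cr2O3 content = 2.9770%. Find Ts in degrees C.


Formula: Ts = 80 + k * Cr2O3
Substituting: Ts = 80 + 7.5420 * 2.9770
Result: 102.4525 C


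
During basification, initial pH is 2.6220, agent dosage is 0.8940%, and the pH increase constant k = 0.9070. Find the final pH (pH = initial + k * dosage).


Formula: pH_final = pH_initial + k * base_pct
Substituting: pH_final = 2.6220 + 0.9070 * 0.8940
Result: 3.4329


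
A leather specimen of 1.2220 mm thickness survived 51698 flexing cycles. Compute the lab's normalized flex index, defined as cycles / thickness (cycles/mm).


Formula: Index = cycles / thickness
Substituting: Index = 51698 / 1.2220
Result: 42306.0556 cycles/mm


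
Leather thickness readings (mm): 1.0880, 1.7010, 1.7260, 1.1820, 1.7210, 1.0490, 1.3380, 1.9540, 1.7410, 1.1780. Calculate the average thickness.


Formula: Average = sum / n
Substituting: Average = 14.6780 / 10
Result: 1.4678 mm


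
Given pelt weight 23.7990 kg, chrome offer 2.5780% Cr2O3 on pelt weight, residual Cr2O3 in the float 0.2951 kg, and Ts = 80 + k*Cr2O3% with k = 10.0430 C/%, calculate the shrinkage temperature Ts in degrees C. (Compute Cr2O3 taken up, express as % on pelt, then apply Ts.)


Offered = pelt * offer_pct / 100 = 23.7990 * 2.5780 / 100 = 0.6135 kg
Uptake = offered - residual = 0.6135 - 0.2951 = 0.3184 kg
Cr2O3% on pelt = uptake / pelt * 100 = 0.3184 / 23.7990 * 100 = 1.3380 %
Ts = 80 + k * Cr2O3% = 80 + 10.0430 * 1.3380 = 93.4379 C


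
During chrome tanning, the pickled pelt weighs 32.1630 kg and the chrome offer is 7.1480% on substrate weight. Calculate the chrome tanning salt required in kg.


Formula: Chrome = substrate * pct / 100
Substituting: Chrome = 32.1630 * 7.1480 / 100
Result: 2.2990 kg


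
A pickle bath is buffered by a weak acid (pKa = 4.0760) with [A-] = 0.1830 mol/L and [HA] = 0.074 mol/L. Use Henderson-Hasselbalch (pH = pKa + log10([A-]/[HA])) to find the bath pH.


ratio = [A-] / [HA] = 0.1830 / 0.074 = 2.4730
log10(ratio) = 0.3932
pH = pKa + log10(ratio) = 4.0760 + 0.3932 = 4.4692


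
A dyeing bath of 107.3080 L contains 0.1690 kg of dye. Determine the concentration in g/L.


Formula: Conc = dye_mass(kg) / volume(L) * 1000
Substituting: Conc = 0.1690 / 107.3080 * 1000
Result: 1.5749 g/L


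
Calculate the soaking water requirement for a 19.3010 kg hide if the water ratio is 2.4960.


Formula: Water = hide_weight * ratio
Substituting: Water = 19.3010 * 2.4960
Result: 48.1753 kg


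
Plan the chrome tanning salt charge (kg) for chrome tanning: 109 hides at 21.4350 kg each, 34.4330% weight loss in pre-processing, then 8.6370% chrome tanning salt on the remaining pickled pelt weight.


Total_raw = N * avg_wt = 109 * 21.4350 = 2336.4150 kg
Substrate = Total_raw * (1 - loss/100) = 2336.4150 * (1 - 34.4330/100) = 1531.9172 kg
Chrome = Substrate * pct / 100 = 1531.9172 * 8.6370 / 100 = 132.3117 kg


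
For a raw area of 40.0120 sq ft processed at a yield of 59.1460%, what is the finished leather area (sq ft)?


Formula: finished = raw * yield / 100
Substituting: finished = 40.0120 * 59.1460 / 100
Result: 23.6655 sq ft


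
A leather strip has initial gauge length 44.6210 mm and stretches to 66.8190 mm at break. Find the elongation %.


Formula: Elongation = (Lf - L0) / L0 * 100
Substituting: Elongation = (66.8190 - 44.6210) / 44.6210 * 100
Result: 49.7479 %


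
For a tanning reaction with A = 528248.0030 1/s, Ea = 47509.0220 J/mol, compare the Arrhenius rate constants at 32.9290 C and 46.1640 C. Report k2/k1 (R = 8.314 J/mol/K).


T1 = 32.9290 + 273.15 = 306.0790 K; T2 = 46.1640 + 273.15 = 319.3140 K
k1 = A * exp(-Ea/(R*T1)) = 528248.0030 * exp(-47509.0220/(8.314*306.0790)) = 0.00411889 1/s
k2 = A * exp(-Ea/(R*T2)) = 528248.0030 * exp(-47509.0220/(8.314*319.3140)) = 0.00892986 1/s
k2/k1 = 0.00892986 / 0.00411889 = 2.1680


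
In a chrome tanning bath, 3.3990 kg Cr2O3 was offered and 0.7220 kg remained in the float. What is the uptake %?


Formula: Uptake = (offered - residual) / offered * 100
Substituting: Uptake = (3.3990 - 0.7220) / 3.3990 * 100
Result: 78.7585 %


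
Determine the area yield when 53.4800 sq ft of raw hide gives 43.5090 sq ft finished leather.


Formula: Yield = finished / raw * 100
Substituting: Yield = 43.5090 / 53.4800 * 100
Result: 81.3556 %


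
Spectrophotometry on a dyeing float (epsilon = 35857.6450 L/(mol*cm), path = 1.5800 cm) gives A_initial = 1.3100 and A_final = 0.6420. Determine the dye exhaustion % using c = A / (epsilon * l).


c_initial = A_i / (epsilon * l) = 1.3100 / (35857.6450 * 1.5800) = 2.3122e-05 mol/L
c_final = A_f / (epsilon * l) = 0.6420 / (35857.6450 * 1.5800) = 1.1332e-05 mol/L
Exhaustion = (c_initial - c_final) / c_initial * 100 = (2.3122e-05 - 1.1332e-05) / 2.3122e-05 * 100 = 50.9924 %


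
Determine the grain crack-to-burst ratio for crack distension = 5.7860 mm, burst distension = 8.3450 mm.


Formula: Ratio = crack / burst
Substituting: Ratio = 5.7860 / 8.3450
Result: 0.6933


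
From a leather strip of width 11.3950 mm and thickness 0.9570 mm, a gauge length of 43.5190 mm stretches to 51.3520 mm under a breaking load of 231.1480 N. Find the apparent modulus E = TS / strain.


TS = F / (w * t) = 231.1480 / (11.3950 * 0.9570) = 21.1965 N/mm^2
strain = (Lf - L0) / L0 = (51.3520 - 43.5190) / 43.5190 = 0.1800
E = TS / strain = 21.1965 / 0.1800 = 117.7646 N/mm^2


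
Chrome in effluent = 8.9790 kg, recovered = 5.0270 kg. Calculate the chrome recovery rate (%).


Formula: Recovery = recovered / input * 100
Substituting: Recovery = 5.0270 / 8.9790 * 100
Result: 55.9862 %


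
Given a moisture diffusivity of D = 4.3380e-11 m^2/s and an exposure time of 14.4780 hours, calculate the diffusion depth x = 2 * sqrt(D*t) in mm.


t = 14.4780 hr * 3600 = 52120.8000 s
D * t = 4.3380e-11 * 52120.8000 = 2.2610e-06
x = 2 * sqrt(D*t) = 2 * sqrt(2.2610e-06) = 0.00300732 m = 3.0073 mm


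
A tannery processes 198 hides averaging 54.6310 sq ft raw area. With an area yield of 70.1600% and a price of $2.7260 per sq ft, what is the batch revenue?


Raw_total = N * avg_area = 198 * 54.6310 = 10816.9380 sq ft
Finished = Raw_total * yield / 100 = 10816.9380 * 70.1600 / 100 = 7589.1637 sq ft
Value = Finished * price = 7589.1637 * 2.7260 = 20688.0602 $


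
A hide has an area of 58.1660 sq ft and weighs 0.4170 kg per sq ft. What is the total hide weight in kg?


Formula: Weight = area * weight_per_sqft
Substituting: Weight = 58.1660 * 0.4170
Result: 24.2552 kg


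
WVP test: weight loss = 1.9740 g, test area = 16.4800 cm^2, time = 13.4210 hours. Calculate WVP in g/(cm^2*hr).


Formula: WVP = loss / (area * time)
Substituting: WVP = 1.9740 / (16.4800 * 13.4210)
Result: 0.00892494 g/(cm^2*hr)


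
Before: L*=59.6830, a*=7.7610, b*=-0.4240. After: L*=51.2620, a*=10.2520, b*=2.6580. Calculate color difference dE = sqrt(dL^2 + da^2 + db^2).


dL = -8.4210, da = 2.4910, db = 3.0820
dE = sqrt((-8.4210)^2 + 2.4910^2 + 3.0820^2) = 9.3068


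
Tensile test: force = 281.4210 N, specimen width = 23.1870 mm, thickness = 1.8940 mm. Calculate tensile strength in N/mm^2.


Formula: TS = force / (width * thickness)
Substituting: TS = 281.4210 / (23.1870 * 1.8940)
Result: 6.4081 N/mm^2


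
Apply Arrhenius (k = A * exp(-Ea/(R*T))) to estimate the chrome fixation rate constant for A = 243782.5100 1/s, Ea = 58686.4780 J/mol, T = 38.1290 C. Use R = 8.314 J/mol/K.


T_K = T_C + 273.15 = 38.1290 + 273.15 = 311.2790 K
exponent = -Ea / (R * T_K) = -58686.4780 / (8.314 * 311.2790) = -22.6766
k = A * exp(exponent) = 243782.5100 * exp(-22.6766) = 3.4568e-05 1/s


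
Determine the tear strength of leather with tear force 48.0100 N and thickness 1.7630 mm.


Formula: Tear strength = force / thickness
Substituting: Tear strength = 48.0100 / 1.7630
Result: 27.2320 N/mm


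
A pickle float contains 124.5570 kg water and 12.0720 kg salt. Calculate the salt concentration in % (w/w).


Formula: Conc = salt / (water + salt) * 100
Substituting: Conc = 12.0720 / (124.5570 + 12.0720) * 100
Result: 8.8356 %


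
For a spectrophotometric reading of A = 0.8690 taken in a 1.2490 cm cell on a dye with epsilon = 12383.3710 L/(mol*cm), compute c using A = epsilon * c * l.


Formula: c = A / (epsilon * l)
Substituting: c = 0.8690 / (12383.3710 * 1.2490)
Result: 5.6185e-05 mol/L


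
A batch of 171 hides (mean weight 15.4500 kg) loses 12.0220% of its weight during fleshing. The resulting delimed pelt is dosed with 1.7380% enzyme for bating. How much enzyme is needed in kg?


Total_raw = N * avg_wt = 171 * 15.4500 = 2641.9500 kg
Substrate = Total_raw * (1 - loss/100) = 2641.9500 * (1 - 12.0220/100) = 2324.3348 kg
Enzyme = Substrate * pct / 100 = 2324.3348 * 1.7380 / 100 = 40.3969 kg


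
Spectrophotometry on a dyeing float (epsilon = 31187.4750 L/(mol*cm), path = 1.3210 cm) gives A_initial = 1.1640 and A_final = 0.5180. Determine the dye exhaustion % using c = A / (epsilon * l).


c_initial = A_i / (epsilon * l) = 1.1640 / (31187.4750 * 1.3210) = 2.8253e-05 mol/L
c_final = A_f / (epsilon * l) = 0.5180 / (31187.4750 * 1.3210) = 1.2573e-05 mol/L
Exhaustion = (c_initial - c_final) / c_initial * 100 = (2.8253e-05 - 1.2573e-05) / 2.8253e-05 * 100 = 55.4983 %


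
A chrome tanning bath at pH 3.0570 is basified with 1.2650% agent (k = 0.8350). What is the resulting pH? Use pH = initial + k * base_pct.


Formula: pH_final = pH_initial + k * base_pct
Substituting: pH_final = 3.0570 + 0.8350 * 1.2650
Result: 4.1133


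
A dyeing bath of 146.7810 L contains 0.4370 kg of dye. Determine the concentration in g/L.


Formula: Conc = dye_mass(kg) / volume(L) * 1000
Substituting: Conc = 0.4370 / 146.7810 * 1000
Result: 2.9772 g/L


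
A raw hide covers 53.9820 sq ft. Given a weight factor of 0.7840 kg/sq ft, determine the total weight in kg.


Formula: Weight = area * weight_per_sqft
Substituting: Weight = 53.9820 * 0.7840
Result: 42.3219 kg


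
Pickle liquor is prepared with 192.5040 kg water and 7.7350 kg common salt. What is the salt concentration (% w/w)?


Formula: Conc = salt / (water + salt) * 100
Substituting: Conc = 7.7350 / (192.5040 + 7.7350) * 100
Result: 3.8629 %


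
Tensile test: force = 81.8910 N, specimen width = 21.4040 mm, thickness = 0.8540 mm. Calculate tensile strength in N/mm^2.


Formula: TS = force / (width * thickness)
Substituting: TS = 81.8910 / (21.4040 * 0.8540)
Result: 4.4801 N/mm^2


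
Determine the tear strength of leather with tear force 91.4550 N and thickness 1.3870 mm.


Formula: Tear strength = force / thickness
Substituting: Tear strength = 91.4550 / 1.3870
Result: 65.9373 N/mm


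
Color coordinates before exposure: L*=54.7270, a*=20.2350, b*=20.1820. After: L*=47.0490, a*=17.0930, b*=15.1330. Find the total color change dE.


dL = -7.6780, da = -3.1420, db = -5.0490
dE = sqrt((-7.6780)^2 + (-3.1420)^2 + (-5.0490)^2) = 9.7117


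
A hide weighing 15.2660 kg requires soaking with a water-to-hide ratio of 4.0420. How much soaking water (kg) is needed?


Formula: Water = hide_weight * ratio
Substituting: Water = 15.2660 * 4.0420
Result: 61.7052 kg


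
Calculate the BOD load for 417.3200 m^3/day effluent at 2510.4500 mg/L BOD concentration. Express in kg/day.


Formula: BOD_load = volume * conc / 1000
Substituting: BOD_load = 417.3200 * 2510.4500 / 1000
Result: 1047.6610 kg/day


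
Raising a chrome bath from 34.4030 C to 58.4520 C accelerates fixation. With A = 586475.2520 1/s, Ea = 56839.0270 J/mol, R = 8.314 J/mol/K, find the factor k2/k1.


T1 = 34.4030 + 273.15 = 307.5530 K; T2 = 58.4520 + 273.15 = 331.6020 K
k1 = A * exp(-Ea/(R*T1)) = 586475.2520 * exp(-56839.0270/(8.314*307.5530)) = 1.3013e-04 1/s
k2 = A * exp(-Ea/(R*T2)) = 586475.2520 * exp(-56839.0270/(8.314*331.6020)) = 6.5242e-04 1/s
k2/k1 = 6.5242e-04 / 1.3013e-04 = 5.0134


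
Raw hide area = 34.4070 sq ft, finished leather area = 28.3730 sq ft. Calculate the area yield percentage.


Formula: Yield = finished / raw * 100
Substituting: Yield = 28.3730 / 34.4070 * 100
Result: 82.4629 %


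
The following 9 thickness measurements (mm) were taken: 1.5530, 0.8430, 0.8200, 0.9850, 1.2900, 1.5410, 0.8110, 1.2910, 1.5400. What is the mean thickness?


Formula: Average = sum / n
Substituting: Average = 10.6740 / 9
Result: 1.1860 mm


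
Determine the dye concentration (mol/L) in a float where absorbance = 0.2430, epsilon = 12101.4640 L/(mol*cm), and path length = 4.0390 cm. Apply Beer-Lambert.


Formula: c = A / (epsilon * l)
Substituting: c = 0.2430 / (12101.4640 * 4.0390)
Result: 4.9716e-06 mol/L


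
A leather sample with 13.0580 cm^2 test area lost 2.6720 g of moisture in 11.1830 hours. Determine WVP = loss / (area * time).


Formula: WVP = loss / (area * time)
Substituting: WVP = 2.6720 / (13.0580 * 11.1830)
Result: 0.0182979 g/(cm^2*hr)


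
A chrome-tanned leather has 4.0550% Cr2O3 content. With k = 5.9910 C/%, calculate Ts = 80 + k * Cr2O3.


Formula: Ts = 80 + k * Cr2O3
Substituting: Ts = 80 + 5.9910 * 4.0550
Result: 104.2935 C


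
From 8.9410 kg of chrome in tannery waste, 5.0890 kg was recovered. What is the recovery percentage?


Formula: Recovery = recovered / input * 100
Substituting: Recovery = 5.0890 / 8.9410 * 100
Result: 56.9176 %


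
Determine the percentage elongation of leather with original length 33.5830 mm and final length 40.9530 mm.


Formula: Elongation = (Lf - L0) / L0 * 100
Substituting: Elongation = (40.9530 - 33.5830) / 33.5830 * 100
Result: 21.9456 %


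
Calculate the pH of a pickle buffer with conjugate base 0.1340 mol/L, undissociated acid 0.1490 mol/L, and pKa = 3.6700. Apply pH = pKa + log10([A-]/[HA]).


ratio = [A-] / [HA] = 0.1340 / 0.1490 = 0.8993
log10(ratio) = -0.0460815
pH = pKa + log10(ratio) = 3.6700 - 0.0460815 = 3.6239


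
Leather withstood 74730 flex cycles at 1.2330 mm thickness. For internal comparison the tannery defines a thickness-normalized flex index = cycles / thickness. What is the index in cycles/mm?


Formula: Index = cycles / thickness
Substituting: Index = 74730 / 1.2330
Result: 60608.2725 cycles/mm


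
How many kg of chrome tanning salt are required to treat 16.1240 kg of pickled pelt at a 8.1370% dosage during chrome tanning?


Formula: Chrome = substrate * pct / 100
Substituting: Chrome = 16.1240 * 8.1370 / 100
Result: 1.3120 kg


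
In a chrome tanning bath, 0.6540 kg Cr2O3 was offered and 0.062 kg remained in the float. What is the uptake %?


Formula: Uptake = (offered - residual) / offered * 100
Substituting: Uptake = (0.6540 - 0.062) / 0.6540 * 100
Result: 90.5199 %


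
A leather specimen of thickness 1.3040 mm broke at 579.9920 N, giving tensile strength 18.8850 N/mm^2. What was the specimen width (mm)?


Formula: w = F / (TS * t)
Substituting: w = 579.9920 / (18.8850 * 1.3040)
Result: 23.5520 mm


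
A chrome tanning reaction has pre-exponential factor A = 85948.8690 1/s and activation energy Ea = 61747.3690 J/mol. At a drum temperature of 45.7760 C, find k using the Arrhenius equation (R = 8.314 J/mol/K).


T_K = T_C + 273.15 = 45.7760 + 273.15 = 318.9260 K
exponent = -Ea / (R * T_K) = -61747.3690 / (8.314 * 318.9260) = -23.2873
k = A * exp(exponent) = 85948.8690 * exp(-23.2873) = 6.6177e-06 1/s


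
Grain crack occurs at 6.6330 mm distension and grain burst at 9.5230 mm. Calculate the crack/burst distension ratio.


Formula: Ratio = crack / burst
Substituting: Ratio = 6.6330 / 9.5230
Result: 0.6965


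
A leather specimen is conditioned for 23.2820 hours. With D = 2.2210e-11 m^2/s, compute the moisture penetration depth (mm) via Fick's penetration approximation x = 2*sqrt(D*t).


t = 23.2820 hr * 3600 = 83815.2000 s
D * t = 2.2210e-11 * 83815.2000 = 1.8615e-06
x = 2 * sqrt(D*t) = 2 * sqrt(1.8615e-06) = 0.00272876 m = 2.7288 mm


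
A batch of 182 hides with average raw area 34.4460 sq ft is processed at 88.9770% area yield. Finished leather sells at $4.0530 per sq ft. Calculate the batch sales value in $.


Raw_total = N * avg_area = 182 * 34.4460 = 6269.1720 sq ft
Finished = Raw_total * yield / 100 = 6269.1720 * 88.9770 / 100 = 5578.1212 sq ft
Value = Finished * price = 5578.1212 * 4.0530 = 22608.1251 $


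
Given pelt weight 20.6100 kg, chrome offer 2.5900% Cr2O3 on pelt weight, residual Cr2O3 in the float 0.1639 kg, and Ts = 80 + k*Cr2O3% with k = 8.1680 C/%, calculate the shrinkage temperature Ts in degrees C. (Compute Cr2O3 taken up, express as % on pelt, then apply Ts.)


Offered = pelt * offer_pct / 100 = 20.6100 * 2.5900 / 100 = 0.5338 kg
Uptake = offered - residual = 0.5338 - 0.1639 = 0.3699 kg
Cr2O3% on pelt = uptake / pelt * 100 = 0.3699 / 20.6100 * 100 = 1.7948 %
Ts = 80 + k * Cr2O3% = 80 + 8.1680 * 1.7948 = 94.6596 C


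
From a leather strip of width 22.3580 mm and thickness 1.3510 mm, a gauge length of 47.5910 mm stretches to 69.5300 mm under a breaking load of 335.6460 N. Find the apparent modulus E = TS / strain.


TS = F / (w * t) = 335.6460 / (22.3580 * 1.3510) = 11.1120 N/mm^2
strain = (Lf - L0) / L0 = (69.5300 - 47.5910) / 47.5910 = 0.4610
E = TS / strain = 11.1120 / 0.4610 = 24.1047 N/mm^2


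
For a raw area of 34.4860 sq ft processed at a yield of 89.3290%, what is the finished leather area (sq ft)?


Formula: finished = raw * yield / 100
Substituting: finished = 34.4860 * 89.3290 / 100
Result: 30.8060 sq ft


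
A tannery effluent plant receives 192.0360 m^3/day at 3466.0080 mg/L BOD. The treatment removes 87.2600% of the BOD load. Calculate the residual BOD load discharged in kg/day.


Load_in = volume * conc / 1000 = 192.0360 * 3466.0080 / 1000 = 665.5983 kg/day
Removed = Load_in * eff / 100 = 665.5983 * 87.2600 / 100 = 580.8011 kg/day
Load_out = Load_in - Removed = 665.5983 - 580.8011 = 84.7972 kg/day


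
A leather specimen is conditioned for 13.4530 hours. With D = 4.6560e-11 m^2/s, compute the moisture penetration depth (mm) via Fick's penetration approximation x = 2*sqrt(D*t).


t = 13.4530 hr * 3600 = 48430.8000 s
D * t = 4.6560e-11 * 48430.8000 = 2.2549e-06
x = 2 * sqrt(D*t) = 2 * sqrt(2.2549e-06) = 0.00300329 m = 3.0033 mm


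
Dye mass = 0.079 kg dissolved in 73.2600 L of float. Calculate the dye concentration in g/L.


Formula: Conc = dye_mass(kg) / volume(L) * 1000
Substituting: Conc = 0.079 / 73.2600 * 1000
Result: 1.0784 g/L


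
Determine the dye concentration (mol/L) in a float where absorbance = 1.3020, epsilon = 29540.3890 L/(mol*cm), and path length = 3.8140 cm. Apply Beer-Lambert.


Formula: c = A / (epsilon * l)
Substituting: c = 1.3020 / (29540.3890 * 3.8140)
Result: 1.1556e-05 mol/L


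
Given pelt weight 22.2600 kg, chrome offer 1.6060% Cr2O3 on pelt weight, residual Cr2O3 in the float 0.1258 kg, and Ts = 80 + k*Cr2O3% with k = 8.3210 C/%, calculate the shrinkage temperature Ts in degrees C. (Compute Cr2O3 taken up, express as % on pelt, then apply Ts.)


Offered = pelt * offer_pct / 100 = 22.2600 * 1.6060 / 100 = 0.3575 kg
Uptake = offered - residual = 0.3575 - 0.1258 = 0.2317 kg
Cr2O3% on pelt = uptake / pelt * 100 = 0.2317 / 22.2600 * 100 = 1.0409 %
Ts = 80 + k * Cr2O3% = 80 + 8.3210 * 1.0409 = 88.6610 C


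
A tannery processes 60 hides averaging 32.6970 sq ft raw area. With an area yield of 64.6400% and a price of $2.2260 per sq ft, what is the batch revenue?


Raw_total = N * avg_area = 60 * 32.6970 = 1961.8200 sq ft
Finished = Raw_total * yield / 100 = 1961.8200 * 64.6400 / 100 = 1268.1204 sq ft
Value = Finished * price = 1268.1204 * 2.2260 = 2822.8361 $


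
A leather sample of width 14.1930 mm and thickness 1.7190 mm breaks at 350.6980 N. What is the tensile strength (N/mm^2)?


Formula: TS = force / (width * thickness)
Substituting: TS = 350.6980 / (14.1930 * 1.7190)
Result: 14.3742 N/mm^2


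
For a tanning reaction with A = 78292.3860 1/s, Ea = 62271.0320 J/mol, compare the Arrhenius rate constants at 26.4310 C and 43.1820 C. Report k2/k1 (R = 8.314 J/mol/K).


T1 = 26.4310 + 273.15 = 299.5810 K; T2 = 43.1820 + 273.15 = 316.3320 K
k1 = A * exp(-Ea/(R*T1)) = 78292.3860 * exp(-62271.0320/(8.314*299.5810)) = 1.0860e-06 1/s
k2 = A * exp(-Ea/(R*T2)) = 78292.3860 * exp(-62271.0320/(8.314*316.3320)) = 4.0811e-06 1/s
k2/k1 = 4.0811e-06 / 1.0860e-06 = 3.7581


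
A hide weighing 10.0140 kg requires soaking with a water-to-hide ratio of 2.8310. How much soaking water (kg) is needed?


Formula: Water = hide_weight * ratio
Substituting: Water = 10.0140 * 2.8310
Result: 28.3496 kg


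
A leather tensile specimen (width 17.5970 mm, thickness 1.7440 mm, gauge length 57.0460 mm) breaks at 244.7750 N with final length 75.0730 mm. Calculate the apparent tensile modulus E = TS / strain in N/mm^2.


TS = F / (w * t) = 244.7750 / (17.5970 * 1.7440) = 7.9759 N/mm^2
strain = (Lf - L0) / L0 = (75.0730 - 57.0460) / 57.0460 = 0.3160
E = TS / strain = 7.9759 / 0.3160 = 25.2397 N/mm^2


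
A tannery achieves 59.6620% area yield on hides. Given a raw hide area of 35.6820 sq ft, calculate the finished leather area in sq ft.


Formula: finished = raw * yield / 100
Substituting: finished = 35.6820 * 59.6620 / 100
Result: 21.2886 sq ft


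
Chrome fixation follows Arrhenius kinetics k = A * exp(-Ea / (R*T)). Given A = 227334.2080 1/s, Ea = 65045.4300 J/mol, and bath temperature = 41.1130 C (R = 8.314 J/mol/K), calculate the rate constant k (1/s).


T_K = T_C + 273.15 = 41.1130 + 273.15 = 314.2630 K
exponent = -Ea / (R * T_K) = -65045.4300 / (8.314 * 314.2630) = -24.8951
k = A * exp(exponent) = 227334.2080 * exp(-24.8951) = 3.5065e-06 1/s


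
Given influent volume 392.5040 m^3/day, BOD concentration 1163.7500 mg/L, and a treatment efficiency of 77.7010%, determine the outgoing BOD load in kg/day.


Load_in = volume * conc / 1000 = 392.5040 * 1163.7500 / 1000 = 456.7765 kg/day
Removed = Load_in * eff / 100 = 456.7765 * 77.7010 / 100 = 354.9199 kg/day
Load_out = Load_in - Removed = 456.7765 - 354.9199 = 101.8566 kg/day


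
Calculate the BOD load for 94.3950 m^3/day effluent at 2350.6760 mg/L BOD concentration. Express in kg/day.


Formula: BOD_load = volume * conc / 1000
Substituting: BOD_load = 94.3950 * 2350.6760 / 1000
Result: 221.8921 kg/day


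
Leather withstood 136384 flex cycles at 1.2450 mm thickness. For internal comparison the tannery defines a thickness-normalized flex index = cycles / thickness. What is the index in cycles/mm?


Formula: Index = cycles / thickness
Substituting: Index = 136384 / 1.2450
Result: 109545.3815 cycles/mm


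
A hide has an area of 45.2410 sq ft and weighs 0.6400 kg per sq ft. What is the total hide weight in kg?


Formula: Weight = area * weight_per_sqft
Substituting: Weight = 45.2410 * 0.6400
Result: 28.9542 kg


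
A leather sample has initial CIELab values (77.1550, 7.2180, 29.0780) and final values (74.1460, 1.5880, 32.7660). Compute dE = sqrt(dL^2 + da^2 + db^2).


dL = -3.0090, da = -5.6300, db = 3.6880
dE = sqrt((-3.0090)^2 + (-5.6300)^2 + 3.6880^2) = 7.3724


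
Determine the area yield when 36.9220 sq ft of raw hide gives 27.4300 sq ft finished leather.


Formula: Yield = finished / raw * 100
Substituting: Yield = 27.4300 / 36.9220 * 100
Result: 74.2918 %


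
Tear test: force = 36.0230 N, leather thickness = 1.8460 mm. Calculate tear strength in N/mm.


Formula: Tear strength = force / thickness
Substituting: Tear strength = 36.0230 / 1.8460
Result: 19.5141 N/mm


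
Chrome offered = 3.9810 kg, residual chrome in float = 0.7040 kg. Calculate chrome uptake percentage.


Formula: Uptake = (offered - residual) / offered * 100
Substituting: Uptake = (3.9810 - 0.7040) / 3.9810 * 100
Result: 82.3160 %


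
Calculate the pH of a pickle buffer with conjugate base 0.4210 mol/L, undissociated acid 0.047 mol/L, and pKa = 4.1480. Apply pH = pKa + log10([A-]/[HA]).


ratio = [A-] / [HA] = 0.4210 / 0.047 = 8.9574
log10(ratio) = 0.9522
pH = pKa + log10(ratio) = 4.1480 + 0.9522 = 5.1002


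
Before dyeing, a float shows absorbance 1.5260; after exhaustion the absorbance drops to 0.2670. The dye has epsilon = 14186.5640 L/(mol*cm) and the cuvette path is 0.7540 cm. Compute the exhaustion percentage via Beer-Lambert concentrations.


c_initial = A_i / (epsilon * l) = 1.5260 / (14186.5640 * 0.7540) = 1.4266e-04 mol/L
c_final = A_f / (epsilon * l) = 0.2670 / (14186.5640 * 0.7540) = 2.4961e-05 mol/L
Exhaustion = (c_initial - c_final) / c_initial * 100 = (1.4266e-04 - 2.4961e-05) / 1.4266e-04 * 100 = 82.5033 %


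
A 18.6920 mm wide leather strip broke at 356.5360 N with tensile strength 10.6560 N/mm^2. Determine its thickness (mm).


Formula: t = F / (TS * w)
Substituting: t = 356.5360 / (10.6560 * 18.6920)
Result: 1.7900 mm


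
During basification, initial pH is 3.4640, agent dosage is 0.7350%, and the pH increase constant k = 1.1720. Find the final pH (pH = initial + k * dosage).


Formula: pH_final = pH_initial + k * base_pct
Substituting: pH_final = 3.4640 + 1.1720 * 0.7350
Result: 4.3254


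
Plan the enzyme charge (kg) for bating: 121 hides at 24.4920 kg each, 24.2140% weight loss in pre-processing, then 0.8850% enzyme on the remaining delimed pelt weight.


Total_raw = N * avg_wt = 121 * 24.4920 = 2963.5320 kg
Substrate = Total_raw * (1 - loss/100) = 2963.5320 * (1 - 24.2140/100) = 2245.9424 kg
Enzyme = Substrate * pct / 100 = 2245.9424 * 0.8850 / 100 = 19.8766 kg


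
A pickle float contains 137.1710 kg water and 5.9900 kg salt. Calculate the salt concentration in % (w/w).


Formula: Conc = salt / (water + salt) * 100
Substituting: Conc = 5.9900 / (137.1710 + 5.9900) * 100
Result: 4.1841 %


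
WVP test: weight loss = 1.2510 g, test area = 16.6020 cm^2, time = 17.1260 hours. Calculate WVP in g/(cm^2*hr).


Formula: WVP = loss / (area * time)
Substituting: WVP = 1.2510 / (16.6020 * 17.1260)
Result: 0.00439988 g/(cm^2*hr)


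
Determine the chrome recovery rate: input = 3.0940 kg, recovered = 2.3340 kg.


Formula: Recovery = recovered / input * 100
Substituting: Recovery = 2.3340 / 3.0940 * 100
Result: 75.4363 %


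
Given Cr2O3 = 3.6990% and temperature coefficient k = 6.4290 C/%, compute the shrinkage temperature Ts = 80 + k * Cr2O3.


Formula: Ts = 80 + k * Cr2O3
Substituting: Ts = 80 + 6.4290 * 3.6990
Result: 103.7809 C


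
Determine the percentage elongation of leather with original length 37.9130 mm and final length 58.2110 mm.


Formula: Elongation = (Lf - L0) / L0 * 100
Substituting: Elongation = (58.2110 - 37.9130) / 37.9130 * 100
Result: 53.5384 %


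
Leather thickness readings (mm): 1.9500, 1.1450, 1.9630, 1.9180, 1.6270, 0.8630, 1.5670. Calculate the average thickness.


Formula: Average = sum / n
Substituting: Average = 11.0330 / 7
Result: 1.5761 mm


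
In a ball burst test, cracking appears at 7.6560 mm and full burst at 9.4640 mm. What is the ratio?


Formula: Ratio = crack / burst
Substituting: Ratio = 7.6560 / 9.4640
Result: 0.8090


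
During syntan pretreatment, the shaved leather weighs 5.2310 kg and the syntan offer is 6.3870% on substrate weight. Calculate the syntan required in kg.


Formula: Syntan = substrate * pct / 100
Substituting: Syntan = 5.2310 * 6.3870 / 100
Result: 0.3341 kg


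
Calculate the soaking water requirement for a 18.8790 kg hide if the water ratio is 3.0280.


Formula: Water = hide_weight * ratio
Substituting: Water = 18.8790 * 3.0280
Result: 57.1656 kg


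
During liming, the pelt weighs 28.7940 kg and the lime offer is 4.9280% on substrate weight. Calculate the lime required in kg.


Formula: Lime = substrate * pct / 100
Substituting: Lime = 28.7940 * 4.9280 / 100
Result: 1.4190 kg


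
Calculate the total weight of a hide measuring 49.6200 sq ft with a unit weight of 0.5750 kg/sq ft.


Formula: Weight = area * weight_per_sqft
Substituting: Weight = 49.6200 * 0.5750
Result: 28.5315 kg


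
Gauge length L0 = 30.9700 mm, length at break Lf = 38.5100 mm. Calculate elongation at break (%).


Formula: Elongation = (Lf - L0) / L0 * 100
Substituting: Elongation = (38.5100 - 30.9700) / 30.9700 * 100
Result: 24.3461 %


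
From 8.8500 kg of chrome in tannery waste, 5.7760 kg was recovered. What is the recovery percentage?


Formula: Recovery = recovered / input * 100
Substituting: Recovery = 5.7760 / 8.8500 * 100
Result: 65.2655 %


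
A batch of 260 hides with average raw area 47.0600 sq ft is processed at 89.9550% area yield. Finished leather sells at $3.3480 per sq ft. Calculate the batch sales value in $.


Raw_total = N * avg_area = 260 * 47.0600 = 12235.6000 sq ft
Finished = Raw_total * yield / 100 = 12235.6000 * 89.9550 / 100 = 11006.5340 sq ft
Value = Finished * price = 11006.5340 * 3.3480 = 36849.8758 $


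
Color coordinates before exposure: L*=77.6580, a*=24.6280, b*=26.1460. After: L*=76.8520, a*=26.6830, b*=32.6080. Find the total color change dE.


dL = -0.8060, da = 2.0550, db = 6.4620
dE = sqrt((-0.8060)^2 + 2.0550^2 + 6.4620^2) = 6.8286


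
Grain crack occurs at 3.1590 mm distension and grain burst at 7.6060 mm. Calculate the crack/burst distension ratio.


Formula: Ratio = crack / burst
Substituting: Ratio = 3.1590 / 7.6060
Result: 0.4153


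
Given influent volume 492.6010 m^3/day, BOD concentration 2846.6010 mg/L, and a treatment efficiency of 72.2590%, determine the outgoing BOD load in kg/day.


Load_in = volume * conc / 1000 = 492.6010 * 2846.6010 / 1000 = 1402.2385 kg/day
Removed = Load_in * eff / 100 = 1402.2385 * 72.2590 / 100 = 1013.2435 kg/day
Load_out = Load_in - Removed = 1402.2385 - 1013.2435 = 388.9950 kg/day


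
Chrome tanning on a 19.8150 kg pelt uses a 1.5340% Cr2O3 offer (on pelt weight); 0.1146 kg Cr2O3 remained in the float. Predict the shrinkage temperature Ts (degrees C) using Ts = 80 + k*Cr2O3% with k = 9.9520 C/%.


Offered = pelt * offer_pct / 100 = 19.8150 * 1.5340 / 100 = 0.3040 kg
Uptake = offered - residual = 0.3040 - 0.1146 = 0.1894 kg
Cr2O3% on pelt = uptake / pelt * 100 = 0.1894 / 19.8150 * 100 = 0.9557 %
Ts = 80 + k * Cr2O3% = 80 + 9.9520 * 0.9557 = 89.5106 C
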